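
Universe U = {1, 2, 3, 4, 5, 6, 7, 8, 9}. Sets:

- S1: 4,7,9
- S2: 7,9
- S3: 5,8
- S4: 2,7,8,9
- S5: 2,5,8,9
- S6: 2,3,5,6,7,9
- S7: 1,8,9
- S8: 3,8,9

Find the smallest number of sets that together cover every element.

S1, S6, S7 together cover {1, 2, 3, 4, 5, 6, 7, 8, 9} — every element.
No 2 of the 8 sets cover everything (all 28 pairs fall short), so 3 is minimum.

3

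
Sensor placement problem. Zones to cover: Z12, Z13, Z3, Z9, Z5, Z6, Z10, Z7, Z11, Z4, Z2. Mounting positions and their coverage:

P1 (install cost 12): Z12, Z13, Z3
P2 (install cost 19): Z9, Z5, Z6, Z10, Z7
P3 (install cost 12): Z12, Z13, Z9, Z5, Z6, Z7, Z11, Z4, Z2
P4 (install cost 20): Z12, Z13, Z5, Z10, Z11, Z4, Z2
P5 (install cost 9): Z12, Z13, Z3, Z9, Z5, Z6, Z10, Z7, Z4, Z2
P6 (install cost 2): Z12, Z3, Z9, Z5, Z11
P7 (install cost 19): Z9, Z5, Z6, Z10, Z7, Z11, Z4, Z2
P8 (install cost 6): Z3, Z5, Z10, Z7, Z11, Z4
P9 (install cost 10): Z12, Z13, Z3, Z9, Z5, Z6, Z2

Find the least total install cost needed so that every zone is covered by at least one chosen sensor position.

P5, P6 cover every zone at install cost 9 + 2 = 11.
Any cover uses at least 2 sensor positions; among all covering selections none totals below 11.

11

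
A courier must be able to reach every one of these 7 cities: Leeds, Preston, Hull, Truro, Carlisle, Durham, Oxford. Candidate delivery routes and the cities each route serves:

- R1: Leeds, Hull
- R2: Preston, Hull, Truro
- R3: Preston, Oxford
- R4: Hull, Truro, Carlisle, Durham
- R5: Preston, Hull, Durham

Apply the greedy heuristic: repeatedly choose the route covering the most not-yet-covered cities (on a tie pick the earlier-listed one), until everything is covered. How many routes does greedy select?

3

Pick 1: R4 covers 4 new cities (Hull, Truro, Carlisle, Durham).
Pick 2: R3 covers 2 new cities (Preston, Oxford).
Pick 3: R1 covers 1 new cities (Leeds).
Greedy uses 3 routes.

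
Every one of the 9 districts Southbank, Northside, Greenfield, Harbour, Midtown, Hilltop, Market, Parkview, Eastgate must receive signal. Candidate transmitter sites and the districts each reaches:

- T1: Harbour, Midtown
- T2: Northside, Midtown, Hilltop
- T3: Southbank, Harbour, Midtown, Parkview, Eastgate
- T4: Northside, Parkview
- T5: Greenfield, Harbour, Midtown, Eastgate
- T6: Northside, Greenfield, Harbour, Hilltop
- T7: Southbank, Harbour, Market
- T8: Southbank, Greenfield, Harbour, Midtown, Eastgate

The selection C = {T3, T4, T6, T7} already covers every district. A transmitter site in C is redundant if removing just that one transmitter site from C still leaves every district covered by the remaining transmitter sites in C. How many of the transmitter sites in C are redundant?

Drop T3: Midtown, Eastgate uncovered — not redundant.
Drop T4: the rest still cover every district — redundant.
Drop T6: Greenfield, Hilltop uncovered — not redundant.
Drop T7: Market uncovered — not redundant.
1 redundant: T4.

1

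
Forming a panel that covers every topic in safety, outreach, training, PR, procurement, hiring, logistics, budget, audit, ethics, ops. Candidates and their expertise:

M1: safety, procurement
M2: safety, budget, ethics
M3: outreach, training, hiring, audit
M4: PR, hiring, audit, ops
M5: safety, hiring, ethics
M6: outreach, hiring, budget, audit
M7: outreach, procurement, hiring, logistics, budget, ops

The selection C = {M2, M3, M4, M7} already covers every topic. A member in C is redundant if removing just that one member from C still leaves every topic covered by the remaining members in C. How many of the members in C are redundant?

Drop M2: safety, ethics uncovered — not redundant.
Drop M3: training uncovered — not redundant.
Drop M4: PR uncovered — not redundant.
Drop M7: procurement, logistics uncovered — not redundant.
None of the members in C is redundant.

0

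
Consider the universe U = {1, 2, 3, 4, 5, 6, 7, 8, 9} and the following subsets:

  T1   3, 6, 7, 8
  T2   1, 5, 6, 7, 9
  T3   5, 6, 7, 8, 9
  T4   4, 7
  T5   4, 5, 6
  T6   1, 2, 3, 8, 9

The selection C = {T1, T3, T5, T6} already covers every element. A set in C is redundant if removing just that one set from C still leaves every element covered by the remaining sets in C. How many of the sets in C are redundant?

Drop T1: the rest still cover every element — redundant.
Drop T3: the rest still cover every element — redundant.
Drop T5: 4 uncovered — not redundant.
Drop T6: 1, 2 uncovered — not redundant.
2 redundant: T1, T3.

2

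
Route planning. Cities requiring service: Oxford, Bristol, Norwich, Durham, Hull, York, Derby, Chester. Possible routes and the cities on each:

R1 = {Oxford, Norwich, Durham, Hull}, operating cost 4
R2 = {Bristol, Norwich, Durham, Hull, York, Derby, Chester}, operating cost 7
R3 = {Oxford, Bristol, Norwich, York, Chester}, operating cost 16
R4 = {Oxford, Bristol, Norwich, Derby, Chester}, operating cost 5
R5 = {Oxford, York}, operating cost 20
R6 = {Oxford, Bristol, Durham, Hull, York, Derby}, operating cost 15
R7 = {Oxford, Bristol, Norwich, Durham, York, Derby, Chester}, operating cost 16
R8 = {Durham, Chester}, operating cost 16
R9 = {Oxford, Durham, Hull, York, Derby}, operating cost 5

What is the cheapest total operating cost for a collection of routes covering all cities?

R4, R9 cover every city at operating cost 5 + 5 = 10.
Any cover uses at least 2 routes; among all covering selections none totals below 10.

10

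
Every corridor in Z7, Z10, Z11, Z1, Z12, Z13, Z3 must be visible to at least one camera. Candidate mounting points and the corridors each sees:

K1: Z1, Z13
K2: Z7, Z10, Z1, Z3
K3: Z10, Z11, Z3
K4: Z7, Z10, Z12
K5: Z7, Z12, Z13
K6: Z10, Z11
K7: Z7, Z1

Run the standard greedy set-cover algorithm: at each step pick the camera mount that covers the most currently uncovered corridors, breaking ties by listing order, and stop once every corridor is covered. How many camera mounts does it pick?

3

Pick 1: K2 covers 4 new corridors (Z7, Z10, Z1, Z3).
Pick 2: K5 covers 2 new corridors (Z12, Z13).
Pick 3: K3 covers 1 new corridors (Z11).
Greedy uses 3 camera mounts.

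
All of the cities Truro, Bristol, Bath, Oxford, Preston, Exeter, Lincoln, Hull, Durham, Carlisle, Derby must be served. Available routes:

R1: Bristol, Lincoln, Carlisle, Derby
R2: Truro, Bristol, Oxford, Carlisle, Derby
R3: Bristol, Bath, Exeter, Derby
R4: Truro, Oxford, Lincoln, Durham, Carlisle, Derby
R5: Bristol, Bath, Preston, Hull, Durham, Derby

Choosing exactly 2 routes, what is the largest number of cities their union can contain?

10

Choosing R4, R5 covers {Truro, Bristol, Bath, Oxford, Preston, Lincoln, Hull, Durham, Carlisle, Derby} — 10 cities.
No choice of 2 routes does better; here Exeter is left uncovered.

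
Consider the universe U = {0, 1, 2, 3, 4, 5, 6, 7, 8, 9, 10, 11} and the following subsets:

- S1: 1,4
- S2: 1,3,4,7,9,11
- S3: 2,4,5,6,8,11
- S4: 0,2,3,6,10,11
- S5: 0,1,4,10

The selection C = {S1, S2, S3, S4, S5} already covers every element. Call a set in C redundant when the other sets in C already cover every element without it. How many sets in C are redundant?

3

Drop S1: the rest still cover every element — redundant.
Drop S2: 7, 9 uncovered — not redundant.
Drop S3: 5, 8 uncovered — not redundant.
Drop S4: the rest still cover every element — redundant.
Drop S5: the rest still cover every element — redundant.
3 redundant: S1, S4, S5.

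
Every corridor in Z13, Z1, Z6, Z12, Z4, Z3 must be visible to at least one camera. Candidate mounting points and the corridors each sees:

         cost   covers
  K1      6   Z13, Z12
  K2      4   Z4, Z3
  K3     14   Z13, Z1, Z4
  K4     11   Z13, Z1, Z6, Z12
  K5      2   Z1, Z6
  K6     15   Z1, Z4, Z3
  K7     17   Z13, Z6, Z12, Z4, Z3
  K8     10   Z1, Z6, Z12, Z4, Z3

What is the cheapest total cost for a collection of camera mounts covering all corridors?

12

K1, K2, K5 cover every corridor at cost 6 + 4 + 2 = 12.
Any cover uses at least 2 camera mounts; among all covering selections none totals below 12.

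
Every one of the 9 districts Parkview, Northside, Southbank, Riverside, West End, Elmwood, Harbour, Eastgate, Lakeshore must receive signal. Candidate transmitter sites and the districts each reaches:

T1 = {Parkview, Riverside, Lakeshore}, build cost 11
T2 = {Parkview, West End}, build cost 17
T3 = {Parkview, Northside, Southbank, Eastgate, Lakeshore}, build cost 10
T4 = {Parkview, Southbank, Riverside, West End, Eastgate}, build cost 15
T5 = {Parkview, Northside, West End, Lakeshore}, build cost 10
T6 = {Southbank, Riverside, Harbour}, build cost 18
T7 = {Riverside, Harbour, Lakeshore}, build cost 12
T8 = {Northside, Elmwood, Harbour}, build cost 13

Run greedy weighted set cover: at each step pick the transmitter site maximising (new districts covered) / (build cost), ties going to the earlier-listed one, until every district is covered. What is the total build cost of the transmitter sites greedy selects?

Pick 1: T3 adds 5 new (Parkview, Northside, Southbank, Eastgate, Lakeshore) at build cost 10 (ratio 5/10).
Pick 2: T7 adds 2 new (Riverside, Harbour) at build cost 12 (ratio 2/12).
Pick 3: T5 adds 1 new (West End) at build cost 10 (ratio 1/10).
Pick 4: T8 adds 1 new (Elmwood) at build cost 13 (ratio 1/13).
Greedy total build cost: 10 + 12 + 10 + 13 = 45. (The true optimum is 38, so greedy overshoots here.)

45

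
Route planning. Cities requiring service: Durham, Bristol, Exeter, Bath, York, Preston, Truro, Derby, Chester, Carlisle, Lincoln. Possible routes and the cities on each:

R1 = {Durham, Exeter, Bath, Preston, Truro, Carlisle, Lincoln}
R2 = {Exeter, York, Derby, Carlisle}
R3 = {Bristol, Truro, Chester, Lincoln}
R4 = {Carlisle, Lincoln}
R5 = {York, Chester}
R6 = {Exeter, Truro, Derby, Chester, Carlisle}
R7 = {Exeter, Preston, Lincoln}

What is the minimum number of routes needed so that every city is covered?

3

R1, R2, R3 together cover {Durham, Bristol, Exeter, Bath, York, Preston, Truro, Derby, Chester, Carlisle, Lincoln} — every city.
No 2 of the 7 routes cover everything (all 21 pairs fall short), so 3 is minimum.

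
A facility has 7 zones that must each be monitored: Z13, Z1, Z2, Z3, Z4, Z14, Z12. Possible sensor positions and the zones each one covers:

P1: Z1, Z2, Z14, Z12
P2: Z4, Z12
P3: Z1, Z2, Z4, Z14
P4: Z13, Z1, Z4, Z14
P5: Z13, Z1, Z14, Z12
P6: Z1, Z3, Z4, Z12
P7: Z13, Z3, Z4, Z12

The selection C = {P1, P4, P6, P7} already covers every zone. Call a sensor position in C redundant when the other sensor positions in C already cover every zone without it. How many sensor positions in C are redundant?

3

Drop P1: Z2 uncovered — not redundant.
Drop P4: the rest still cover every zone — redundant.
Drop P6: the rest still cover every zone — redundant.
Drop P7: the rest still cover every zone — redundant.
3 redundant: P4, P6, P7.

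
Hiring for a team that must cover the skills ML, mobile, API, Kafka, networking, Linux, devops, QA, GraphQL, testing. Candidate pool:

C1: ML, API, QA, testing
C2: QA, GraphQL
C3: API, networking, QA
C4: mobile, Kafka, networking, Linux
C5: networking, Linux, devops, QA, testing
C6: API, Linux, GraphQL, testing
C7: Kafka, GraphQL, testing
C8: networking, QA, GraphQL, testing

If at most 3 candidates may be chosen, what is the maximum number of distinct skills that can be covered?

9

Choosing C1, C2, C4 covers {ML, mobile, API, Kafka, networking, Linux, QA, GraphQL, testing} — 9 skills.
No choice of 3 candidates does better; here devops is left uncovered.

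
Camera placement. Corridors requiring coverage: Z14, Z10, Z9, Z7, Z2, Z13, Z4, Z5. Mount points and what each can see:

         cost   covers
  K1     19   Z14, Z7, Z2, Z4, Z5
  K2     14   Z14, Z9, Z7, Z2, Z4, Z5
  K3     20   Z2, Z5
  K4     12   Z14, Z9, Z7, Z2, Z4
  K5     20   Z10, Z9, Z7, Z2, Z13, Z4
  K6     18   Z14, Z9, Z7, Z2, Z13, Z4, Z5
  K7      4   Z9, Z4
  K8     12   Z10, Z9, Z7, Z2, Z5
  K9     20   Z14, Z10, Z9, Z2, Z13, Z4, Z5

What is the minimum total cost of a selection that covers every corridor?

K6, K8 cover every corridor at cost 18 + 12 = 30.
Any cover uses at least 2 camera mounts; among all covering selections none totals below 30.
Greedy by coverage-per-cost would pick K7, K8, K6 for 34 — worse than the optimum 30.

30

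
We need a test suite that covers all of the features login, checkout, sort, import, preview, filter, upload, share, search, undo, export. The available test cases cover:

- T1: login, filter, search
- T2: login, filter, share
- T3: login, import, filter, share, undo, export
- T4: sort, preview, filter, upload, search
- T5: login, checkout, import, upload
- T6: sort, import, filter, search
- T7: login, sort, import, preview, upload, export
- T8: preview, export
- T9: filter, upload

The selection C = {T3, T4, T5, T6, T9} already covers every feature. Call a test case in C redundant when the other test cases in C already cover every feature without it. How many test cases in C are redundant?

2

Drop T3: share, undo, export uncovered — not redundant.
Drop T4: preview uncovered — not redundant.
Drop T5: checkout uncovered — not redundant.
Drop T6: the rest still cover every feature — redundant.
Drop T9: the rest still cover every feature — redundant.
2 redundant: T6, T9.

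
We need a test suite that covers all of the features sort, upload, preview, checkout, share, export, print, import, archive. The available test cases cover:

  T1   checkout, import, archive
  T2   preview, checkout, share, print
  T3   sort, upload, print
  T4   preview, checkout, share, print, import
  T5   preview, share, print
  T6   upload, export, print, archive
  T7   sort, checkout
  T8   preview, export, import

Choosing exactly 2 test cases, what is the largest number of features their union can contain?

8

Choosing T4, T6 covers {upload, preview, checkout, share, export, print, import, archive} — 8 features.
No choice of 2 test cases does better; here sort is left uncovered.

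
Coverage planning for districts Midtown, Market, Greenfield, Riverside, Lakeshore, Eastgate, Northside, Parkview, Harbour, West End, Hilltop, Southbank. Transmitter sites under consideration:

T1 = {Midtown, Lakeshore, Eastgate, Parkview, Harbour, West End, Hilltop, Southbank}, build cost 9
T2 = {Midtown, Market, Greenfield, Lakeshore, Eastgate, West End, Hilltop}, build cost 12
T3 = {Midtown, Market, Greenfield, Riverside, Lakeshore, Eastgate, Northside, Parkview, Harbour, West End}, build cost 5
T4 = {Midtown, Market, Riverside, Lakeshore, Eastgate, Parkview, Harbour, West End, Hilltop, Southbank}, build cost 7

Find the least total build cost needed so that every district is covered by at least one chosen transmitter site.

T3, T4 cover every district at build cost 5 + 7 = 12.
Any cover uses at least 2 transmitter sites; among all covering selections none totals below 12.

12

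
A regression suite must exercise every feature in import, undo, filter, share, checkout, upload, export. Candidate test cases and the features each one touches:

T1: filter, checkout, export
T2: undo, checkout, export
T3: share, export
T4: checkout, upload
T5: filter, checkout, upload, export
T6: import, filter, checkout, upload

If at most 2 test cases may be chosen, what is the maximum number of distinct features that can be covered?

Choosing T2, T6 covers {import, undo, filter, checkout, upload, export} — 6 features.
No choice of 2 test cases does better; here share is left uncovered.

6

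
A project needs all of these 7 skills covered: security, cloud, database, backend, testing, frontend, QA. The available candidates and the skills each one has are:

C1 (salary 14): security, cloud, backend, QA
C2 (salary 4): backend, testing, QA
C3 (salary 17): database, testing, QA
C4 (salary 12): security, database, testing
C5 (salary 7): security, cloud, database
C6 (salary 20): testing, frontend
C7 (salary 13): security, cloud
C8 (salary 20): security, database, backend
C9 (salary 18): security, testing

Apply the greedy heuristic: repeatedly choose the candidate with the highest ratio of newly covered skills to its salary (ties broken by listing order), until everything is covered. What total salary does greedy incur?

31

Pick 1: C2 adds 3 new (backend, testing, QA) at salary 4 (ratio 3/4).
Pick 2: C5 adds 3 new (security, cloud, database) at salary 7 (ratio 3/7).
Pick 3: C6 adds 1 new (frontend) at salary 20 (ratio 1/20).
Greedy total salary: 4 + 7 + 20 = 31.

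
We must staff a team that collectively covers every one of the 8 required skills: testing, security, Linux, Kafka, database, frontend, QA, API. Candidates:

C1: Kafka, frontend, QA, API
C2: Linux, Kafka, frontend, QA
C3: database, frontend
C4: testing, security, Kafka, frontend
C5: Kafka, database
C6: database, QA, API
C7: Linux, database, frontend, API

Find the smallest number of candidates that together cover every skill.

C1, C4, C7 together cover {testing, security, Linux, Kafka, database, frontend, QA, API} — every skill.
No 2 of the 7 candidates cover everything (all 21 pairs fall short), so 3 is minimum.

3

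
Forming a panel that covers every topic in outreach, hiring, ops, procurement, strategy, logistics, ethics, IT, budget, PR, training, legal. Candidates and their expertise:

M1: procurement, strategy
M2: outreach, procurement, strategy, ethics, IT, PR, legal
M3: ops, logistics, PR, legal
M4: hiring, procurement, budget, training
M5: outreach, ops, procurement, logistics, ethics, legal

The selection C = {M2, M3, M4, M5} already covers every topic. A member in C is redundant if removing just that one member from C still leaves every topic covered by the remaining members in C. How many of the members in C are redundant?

2

Drop M2: strategy, IT uncovered — not redundant.
Drop M3: the rest still cover every topic — redundant.
Drop M4: hiring, budget, training uncovered — not redundant.
Drop M5: the rest still cover every topic — redundant.
2 redundant: M3, M5.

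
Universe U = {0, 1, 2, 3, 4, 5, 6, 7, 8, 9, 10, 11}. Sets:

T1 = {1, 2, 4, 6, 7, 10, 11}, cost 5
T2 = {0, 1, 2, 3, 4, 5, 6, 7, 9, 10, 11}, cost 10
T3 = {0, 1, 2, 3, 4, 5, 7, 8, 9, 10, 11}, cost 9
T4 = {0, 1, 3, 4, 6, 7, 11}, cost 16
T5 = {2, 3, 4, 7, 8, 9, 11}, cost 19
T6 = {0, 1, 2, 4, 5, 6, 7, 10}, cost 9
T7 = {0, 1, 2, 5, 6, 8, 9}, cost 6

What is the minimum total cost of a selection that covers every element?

14

T1, T3 cover every element at cost 5 + 9 = 14.
Any cover uses at least 2 sets; among all covering selections none totals below 14.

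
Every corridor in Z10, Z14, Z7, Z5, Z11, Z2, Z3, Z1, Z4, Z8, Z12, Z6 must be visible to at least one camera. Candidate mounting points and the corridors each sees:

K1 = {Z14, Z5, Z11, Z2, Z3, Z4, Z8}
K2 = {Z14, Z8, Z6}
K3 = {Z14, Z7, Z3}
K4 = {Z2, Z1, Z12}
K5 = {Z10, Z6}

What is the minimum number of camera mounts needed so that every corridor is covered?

K1, K3, K4, K5 together cover {Z10, Z14, Z7, Z5, Z11, Z2, Z3, Z1, Z4, Z8, Z12, Z6} — every corridor.
No 3 of the 5 camera mounts cover everything (all 10 triples fall short), so 4 is minimum.

4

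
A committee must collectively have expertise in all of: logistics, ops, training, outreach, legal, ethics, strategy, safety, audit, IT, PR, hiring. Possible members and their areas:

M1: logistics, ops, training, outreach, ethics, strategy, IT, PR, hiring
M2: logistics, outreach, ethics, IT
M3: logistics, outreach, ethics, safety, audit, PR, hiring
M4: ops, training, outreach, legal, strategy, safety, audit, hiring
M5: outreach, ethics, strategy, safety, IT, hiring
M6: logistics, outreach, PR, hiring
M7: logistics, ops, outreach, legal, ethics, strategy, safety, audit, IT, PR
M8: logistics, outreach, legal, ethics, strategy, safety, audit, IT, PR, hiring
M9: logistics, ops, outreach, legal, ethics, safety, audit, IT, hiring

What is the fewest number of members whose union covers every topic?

M1, M4 together cover {logistics, ops, training, outreach, legal, ethics, strategy, safety, audit, IT, PR, hiring} — every topic.
No single member contains all 12 topics, so 2 is optimal.

2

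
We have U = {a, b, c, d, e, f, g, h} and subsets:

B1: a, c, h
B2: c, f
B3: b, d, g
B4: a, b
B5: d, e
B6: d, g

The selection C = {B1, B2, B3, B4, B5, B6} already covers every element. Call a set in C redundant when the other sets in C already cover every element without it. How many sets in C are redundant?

Drop B1: h uncovered — not redundant.
Drop B2: f uncovered — not redundant.
Drop B3: the rest still cover every element — redundant.
Drop B4: the rest still cover every element — redundant.
Drop B5: e uncovered — not redundant.
Drop B6: the rest still cover every element — redundant.
3 redundant: B3, B4, B6.

3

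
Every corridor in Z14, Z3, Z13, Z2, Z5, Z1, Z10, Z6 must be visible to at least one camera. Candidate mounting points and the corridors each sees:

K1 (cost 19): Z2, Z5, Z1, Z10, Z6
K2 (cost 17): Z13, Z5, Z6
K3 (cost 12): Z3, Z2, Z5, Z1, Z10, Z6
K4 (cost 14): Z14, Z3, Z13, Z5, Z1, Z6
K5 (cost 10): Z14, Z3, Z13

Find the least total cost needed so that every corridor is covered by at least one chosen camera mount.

22

K3, K5 cover every corridor at cost 12 + 10 = 22.
Any cover uses at least 2 camera mounts; among all covering selections none totals below 22.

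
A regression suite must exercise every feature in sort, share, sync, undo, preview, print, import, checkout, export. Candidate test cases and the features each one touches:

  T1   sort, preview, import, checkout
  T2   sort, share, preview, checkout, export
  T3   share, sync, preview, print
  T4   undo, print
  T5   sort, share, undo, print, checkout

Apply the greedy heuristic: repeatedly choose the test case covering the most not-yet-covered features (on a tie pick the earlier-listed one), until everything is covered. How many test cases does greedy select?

Pick 1: T2 covers 5 new features (sort, share, preview, checkout, export).
Pick 2: T3 covers 2 new features (sync, print).
Pick 3: T1 covers 1 new features (import).
Pick 4: T4 covers 1 new features (undo).
Greedy uses 4 test cases.

4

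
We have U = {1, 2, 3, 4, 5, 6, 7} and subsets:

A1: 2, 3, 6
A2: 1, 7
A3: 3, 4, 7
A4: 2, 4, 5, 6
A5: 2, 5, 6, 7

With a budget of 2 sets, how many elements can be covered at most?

6

Choosing A2, A4 covers {1, 2, 4, 5, 6, 7} — 6 elements.
No choice of 2 sets does better; here 3 is left uncovered.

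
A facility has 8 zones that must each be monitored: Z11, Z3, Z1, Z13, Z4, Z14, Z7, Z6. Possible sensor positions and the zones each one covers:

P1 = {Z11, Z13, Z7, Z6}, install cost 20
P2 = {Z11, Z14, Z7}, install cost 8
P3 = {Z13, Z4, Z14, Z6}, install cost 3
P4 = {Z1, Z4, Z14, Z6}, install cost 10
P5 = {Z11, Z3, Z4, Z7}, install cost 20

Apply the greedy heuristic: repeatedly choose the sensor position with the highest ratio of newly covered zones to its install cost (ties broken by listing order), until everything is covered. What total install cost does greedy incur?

Pick 1: P3 adds 4 new (Z13, Z4, Z14, Z6) at install cost 3 (ratio 4/3).
Pick 2: P2 adds 2 new (Z11, Z7) at install cost 8 (ratio 2/8).
Pick 3: P4 adds 1 new (Z1) at install cost 10 (ratio 1/10).
Pick 4: P5 adds 1 new (Z3) at install cost 20 (ratio 1/20).
Greedy total install cost: 3 + 8 + 10 + 20 = 41. (The true optimum is 33, so greedy overshoots here.)

41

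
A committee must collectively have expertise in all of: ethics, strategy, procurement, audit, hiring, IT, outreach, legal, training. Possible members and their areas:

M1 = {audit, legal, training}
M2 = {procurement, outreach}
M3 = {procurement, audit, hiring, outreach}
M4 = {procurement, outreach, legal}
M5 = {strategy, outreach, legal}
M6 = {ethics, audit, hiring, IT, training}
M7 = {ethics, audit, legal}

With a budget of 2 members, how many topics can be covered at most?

8

Choosing M4, M6 covers {ethics, procurement, audit, hiring, IT, outreach, legal, training} — 8 topics.
No choice of 2 members does better; here strategy is left uncovered.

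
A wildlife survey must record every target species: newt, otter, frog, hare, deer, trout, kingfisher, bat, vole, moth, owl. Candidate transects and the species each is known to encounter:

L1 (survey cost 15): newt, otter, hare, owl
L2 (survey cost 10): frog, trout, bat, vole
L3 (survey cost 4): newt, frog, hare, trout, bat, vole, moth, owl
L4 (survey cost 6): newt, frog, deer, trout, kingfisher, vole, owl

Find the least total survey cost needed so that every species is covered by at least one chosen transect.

L1, L3, L4 cover every species at survey cost 15 + 4 + 6 = 25.
Any cover uses at least 3 transects; among all covering selections none totals below 25.

25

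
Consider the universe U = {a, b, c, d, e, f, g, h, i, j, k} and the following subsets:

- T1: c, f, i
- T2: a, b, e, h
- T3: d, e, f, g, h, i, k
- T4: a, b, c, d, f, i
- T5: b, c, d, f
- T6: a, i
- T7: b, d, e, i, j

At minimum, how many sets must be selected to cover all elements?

3

T3, T4, T7 together cover {a, b, c, d, e, f, g, h, i, j, k} — every element.
No 2 of the 7 sets cover everything (all 21 pairs fall short), so 3 is minimum.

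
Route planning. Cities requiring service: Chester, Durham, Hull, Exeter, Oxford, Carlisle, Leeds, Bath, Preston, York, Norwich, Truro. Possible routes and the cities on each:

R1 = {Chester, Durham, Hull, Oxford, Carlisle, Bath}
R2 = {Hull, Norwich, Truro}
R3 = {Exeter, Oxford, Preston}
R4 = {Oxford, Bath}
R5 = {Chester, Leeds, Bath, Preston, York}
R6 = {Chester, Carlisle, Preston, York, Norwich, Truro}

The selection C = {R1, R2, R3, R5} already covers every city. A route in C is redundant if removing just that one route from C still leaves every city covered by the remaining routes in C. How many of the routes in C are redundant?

Drop R1: Durham, Carlisle uncovered — not redundant.
Drop R2: Norwich, Truro uncovered — not redundant.
Drop R3: Exeter uncovered — not redundant.
Drop R5: Leeds, York uncovered — not redundant.
None of the routes in C is redundant.

0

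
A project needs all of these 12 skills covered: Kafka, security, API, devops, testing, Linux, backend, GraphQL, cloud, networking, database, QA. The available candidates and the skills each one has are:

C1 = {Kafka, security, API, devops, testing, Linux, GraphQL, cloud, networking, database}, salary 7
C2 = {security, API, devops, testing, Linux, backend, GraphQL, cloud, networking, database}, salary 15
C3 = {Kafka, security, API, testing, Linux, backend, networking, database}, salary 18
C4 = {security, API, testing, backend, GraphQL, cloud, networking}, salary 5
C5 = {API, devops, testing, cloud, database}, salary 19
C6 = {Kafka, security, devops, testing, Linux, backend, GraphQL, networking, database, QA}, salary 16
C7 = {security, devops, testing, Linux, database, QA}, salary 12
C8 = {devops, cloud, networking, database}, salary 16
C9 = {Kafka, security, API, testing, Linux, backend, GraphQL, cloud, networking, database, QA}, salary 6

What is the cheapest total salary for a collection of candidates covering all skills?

13

C1, C9 cover every skill at salary 7 + 6 = 13.
Any cover uses at least 2 candidates; among all covering selections none totals below 13.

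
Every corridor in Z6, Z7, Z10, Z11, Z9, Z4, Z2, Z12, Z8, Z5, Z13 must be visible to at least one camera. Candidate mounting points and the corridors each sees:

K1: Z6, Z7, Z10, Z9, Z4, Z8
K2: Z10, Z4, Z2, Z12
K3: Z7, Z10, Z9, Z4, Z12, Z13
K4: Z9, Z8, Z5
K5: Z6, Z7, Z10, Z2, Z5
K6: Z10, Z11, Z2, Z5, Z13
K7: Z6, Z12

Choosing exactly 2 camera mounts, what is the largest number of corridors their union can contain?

Choosing K1, K6 covers {Z6, Z7, Z10, Z11, Z9, Z4, Z2, Z8, Z5, Z13} — 10 corridors.
No choice of 2 camera mounts does better; here Z12 is left uncovered.

10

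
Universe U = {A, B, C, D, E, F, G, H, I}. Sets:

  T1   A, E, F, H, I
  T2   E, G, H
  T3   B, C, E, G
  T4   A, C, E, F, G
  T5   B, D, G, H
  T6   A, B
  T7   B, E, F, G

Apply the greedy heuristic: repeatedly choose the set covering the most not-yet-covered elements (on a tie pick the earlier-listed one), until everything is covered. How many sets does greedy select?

3

Pick 1: T1 covers 5 new elements (A, E, F, H, I).
Pick 2: T3 covers 3 new elements (B, C, G).
Pick 3: T5 covers 1 new elements (D).
Greedy uses 3 sets.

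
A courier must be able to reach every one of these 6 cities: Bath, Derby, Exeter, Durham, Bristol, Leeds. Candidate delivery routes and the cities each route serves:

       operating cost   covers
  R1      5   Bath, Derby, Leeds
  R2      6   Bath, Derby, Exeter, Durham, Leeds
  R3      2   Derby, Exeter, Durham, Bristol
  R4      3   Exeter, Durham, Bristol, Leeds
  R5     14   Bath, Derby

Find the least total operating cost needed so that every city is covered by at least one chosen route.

7

R1, R3 cover every city at operating cost 5 + 2 = 7.
Any cover uses at least 2 routes; among all covering selections none totals below 7.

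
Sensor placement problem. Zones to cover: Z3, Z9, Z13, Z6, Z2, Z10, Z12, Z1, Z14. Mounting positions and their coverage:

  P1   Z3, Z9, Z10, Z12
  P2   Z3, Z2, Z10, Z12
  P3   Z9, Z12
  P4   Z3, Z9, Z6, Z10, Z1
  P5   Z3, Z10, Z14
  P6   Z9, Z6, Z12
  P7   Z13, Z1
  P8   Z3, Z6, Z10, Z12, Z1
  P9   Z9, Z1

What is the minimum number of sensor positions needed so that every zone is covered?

4

P2, P4, P5, P7 together cover {Z3, Z9, Z13, Z6, Z2, Z10, Z12, Z1, Z14} — every zone.
No 3 of the 9 sensor positions cover everything (all 84 triples fall short), so 4 is minimum.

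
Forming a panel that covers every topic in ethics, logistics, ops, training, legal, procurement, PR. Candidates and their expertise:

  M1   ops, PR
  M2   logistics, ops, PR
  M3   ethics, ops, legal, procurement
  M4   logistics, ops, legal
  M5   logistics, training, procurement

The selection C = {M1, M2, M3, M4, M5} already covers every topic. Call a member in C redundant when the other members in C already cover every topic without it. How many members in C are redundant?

3

Drop M1: the rest still cover every topic — redundant.
Drop M2: the rest still cover every topic — redundant.
Drop M3: ethics uncovered — not redundant.
Drop M4: the rest still cover every topic — redundant.
Drop M5: training uncovered — not redundant.
3 redundant: M1, M2, M4.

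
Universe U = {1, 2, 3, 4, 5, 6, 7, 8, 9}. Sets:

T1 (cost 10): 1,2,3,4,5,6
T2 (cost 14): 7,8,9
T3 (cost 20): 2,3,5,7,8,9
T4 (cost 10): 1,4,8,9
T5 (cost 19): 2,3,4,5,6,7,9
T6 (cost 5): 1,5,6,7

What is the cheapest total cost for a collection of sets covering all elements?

T1, T2 cover every element at cost 10 + 14 = 24.
Any cover uses at least 2 sets; among all covering selections none totals below 24.

24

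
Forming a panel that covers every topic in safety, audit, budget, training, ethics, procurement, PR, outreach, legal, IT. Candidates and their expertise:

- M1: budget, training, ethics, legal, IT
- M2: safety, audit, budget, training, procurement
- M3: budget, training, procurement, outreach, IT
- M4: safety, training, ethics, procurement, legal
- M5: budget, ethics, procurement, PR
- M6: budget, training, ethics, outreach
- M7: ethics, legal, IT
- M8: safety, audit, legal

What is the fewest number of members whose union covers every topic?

3

M3, M5, M8 together cover {safety, audit, budget, training, ethics, procurement, PR, outreach, legal, IT} — every topic.
No 2 of the 8 members cover everything (all 28 pairs fall short), so 3 is minimum.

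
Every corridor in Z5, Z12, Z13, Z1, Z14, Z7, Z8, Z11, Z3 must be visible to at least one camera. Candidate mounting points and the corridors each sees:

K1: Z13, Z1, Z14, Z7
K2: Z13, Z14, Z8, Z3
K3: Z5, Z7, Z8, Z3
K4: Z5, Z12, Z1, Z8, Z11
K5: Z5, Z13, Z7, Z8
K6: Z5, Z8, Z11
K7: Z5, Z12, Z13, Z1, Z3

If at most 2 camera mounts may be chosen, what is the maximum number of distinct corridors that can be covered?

8

Choosing K1, K4 covers {Z5, Z12, Z13, Z1, Z14, Z7, Z8, Z11} — 8 corridors.
No choice of 2 camera mounts does better; here Z3 is left uncovered.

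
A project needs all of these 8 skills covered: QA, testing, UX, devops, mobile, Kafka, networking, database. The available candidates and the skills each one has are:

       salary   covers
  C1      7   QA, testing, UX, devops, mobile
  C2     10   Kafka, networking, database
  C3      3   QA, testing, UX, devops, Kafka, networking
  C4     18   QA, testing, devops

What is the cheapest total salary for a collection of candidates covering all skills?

C1, C2 cover every skill at salary 7 + 10 = 17.
Any cover uses at least 2 candidates; among all covering selections none totals below 17.

17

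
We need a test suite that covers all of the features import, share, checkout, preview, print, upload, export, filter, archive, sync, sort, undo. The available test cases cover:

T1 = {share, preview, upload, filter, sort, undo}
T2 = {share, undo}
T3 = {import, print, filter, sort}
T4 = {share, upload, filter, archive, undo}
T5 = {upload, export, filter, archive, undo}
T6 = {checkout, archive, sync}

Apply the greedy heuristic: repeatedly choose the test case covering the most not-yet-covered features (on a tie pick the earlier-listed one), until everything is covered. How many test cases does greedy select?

Pick 1: T1 covers 6 new features (share, preview, upload, filter, sort, undo).
Pick 2: T6 covers 3 new features (checkout, archive, sync).
Pick 3: T3 covers 2 new features (import, print).
Pick 4: T5 covers 1 new features (export).
Greedy uses 4 test cases.

4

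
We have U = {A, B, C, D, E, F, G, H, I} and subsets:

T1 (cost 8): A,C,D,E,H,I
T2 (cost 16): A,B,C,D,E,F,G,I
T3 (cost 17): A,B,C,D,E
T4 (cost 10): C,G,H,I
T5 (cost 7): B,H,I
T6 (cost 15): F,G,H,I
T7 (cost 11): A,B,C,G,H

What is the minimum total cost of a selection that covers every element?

T2, T5 cover every element at cost 16 + 7 = 23.
Any cover uses at least 2 sets; among all covering selections none totals below 23.

23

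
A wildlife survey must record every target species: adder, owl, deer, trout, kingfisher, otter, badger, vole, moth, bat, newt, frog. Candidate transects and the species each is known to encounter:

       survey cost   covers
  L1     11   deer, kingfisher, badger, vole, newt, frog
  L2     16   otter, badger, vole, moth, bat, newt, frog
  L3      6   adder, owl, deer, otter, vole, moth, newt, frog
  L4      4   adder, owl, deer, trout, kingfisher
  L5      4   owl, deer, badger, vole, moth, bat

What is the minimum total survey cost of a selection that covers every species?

L3, L4, L5 cover every species at survey cost 6 + 4 + 4 = 14.
Any cover uses at least 2 transects; among all covering selections none totals below 14.

14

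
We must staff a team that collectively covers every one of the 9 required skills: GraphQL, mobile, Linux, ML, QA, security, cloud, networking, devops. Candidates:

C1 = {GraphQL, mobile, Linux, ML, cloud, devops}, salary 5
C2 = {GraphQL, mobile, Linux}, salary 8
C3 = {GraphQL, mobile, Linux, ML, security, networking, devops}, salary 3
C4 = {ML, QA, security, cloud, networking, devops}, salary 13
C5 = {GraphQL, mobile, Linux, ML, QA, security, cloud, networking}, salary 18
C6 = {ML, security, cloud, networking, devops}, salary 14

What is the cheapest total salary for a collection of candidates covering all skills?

16

C3, C4 cover every skill at salary 3 + 13 = 16.
Any cover uses at least 2 candidates; among all covering selections none totals below 16.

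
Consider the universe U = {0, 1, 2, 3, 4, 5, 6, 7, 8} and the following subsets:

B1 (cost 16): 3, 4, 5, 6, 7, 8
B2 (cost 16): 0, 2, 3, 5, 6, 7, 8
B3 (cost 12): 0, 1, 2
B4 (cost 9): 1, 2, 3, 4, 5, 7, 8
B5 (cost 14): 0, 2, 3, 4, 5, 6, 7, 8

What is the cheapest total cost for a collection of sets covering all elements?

B4, B5 cover every element at cost 9 + 14 = 23.
Any cover uses at least 2 sets; among all covering selections none totals below 23.

23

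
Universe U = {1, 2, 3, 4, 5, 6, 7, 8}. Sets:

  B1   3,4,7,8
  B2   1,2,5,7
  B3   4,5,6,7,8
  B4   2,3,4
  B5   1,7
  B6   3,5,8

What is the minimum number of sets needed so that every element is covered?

B1, B2, B3 together cover {1, 2, 3, 4, 5, 6, 7, 8} — every element.
No 2 of the 6 sets cover everything (all 15 pairs fall short), so 3 is minimum.

3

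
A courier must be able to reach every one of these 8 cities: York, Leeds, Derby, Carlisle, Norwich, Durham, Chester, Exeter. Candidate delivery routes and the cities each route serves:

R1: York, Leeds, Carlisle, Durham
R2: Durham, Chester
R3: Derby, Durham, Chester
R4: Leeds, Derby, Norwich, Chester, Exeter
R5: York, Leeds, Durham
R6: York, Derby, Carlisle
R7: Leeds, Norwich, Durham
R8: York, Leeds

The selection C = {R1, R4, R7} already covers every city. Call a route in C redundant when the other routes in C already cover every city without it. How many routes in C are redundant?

Drop R1: York, Carlisle uncovered — not redundant.
Drop R4: Derby, Chester, Exeter uncovered — not redundant.
Drop R7: the rest still cover every city — redundant.
1 redundant: R7.

1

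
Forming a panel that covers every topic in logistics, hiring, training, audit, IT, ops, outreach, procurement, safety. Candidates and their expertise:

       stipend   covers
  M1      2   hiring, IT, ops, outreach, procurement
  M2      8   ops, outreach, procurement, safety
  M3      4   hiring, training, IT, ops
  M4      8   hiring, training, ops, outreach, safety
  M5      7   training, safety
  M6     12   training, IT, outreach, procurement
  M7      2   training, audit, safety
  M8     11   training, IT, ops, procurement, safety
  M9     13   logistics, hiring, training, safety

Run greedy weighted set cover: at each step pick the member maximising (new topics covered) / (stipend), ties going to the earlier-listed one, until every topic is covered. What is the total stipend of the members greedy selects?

Pick 1: M1 adds 5 new (hiring, IT, ops, outreach, procurement) at stipend 2 (ratio 5/2).
Pick 2: M7 adds 3 new (training, audit, safety) at stipend 2 (ratio 3/2).
Pick 3: M9 adds 1 new (logistics) at stipend 13 (ratio 1/13).
Greedy total stipend: 2 + 2 + 13 = 17.

17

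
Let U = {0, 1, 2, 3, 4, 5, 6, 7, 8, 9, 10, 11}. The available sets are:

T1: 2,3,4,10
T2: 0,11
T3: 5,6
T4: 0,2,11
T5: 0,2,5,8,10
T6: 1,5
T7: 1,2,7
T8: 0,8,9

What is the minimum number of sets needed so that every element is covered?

5

T1, T2, T3, T7, T8 together cover {0, 1, 2, 3, 4, 5, 6, 7, 8, 9, 10, 11} — every element.
No 4 of the 8 sets cover everything (all 70 size-4 selections fall short), so 5 is minimum.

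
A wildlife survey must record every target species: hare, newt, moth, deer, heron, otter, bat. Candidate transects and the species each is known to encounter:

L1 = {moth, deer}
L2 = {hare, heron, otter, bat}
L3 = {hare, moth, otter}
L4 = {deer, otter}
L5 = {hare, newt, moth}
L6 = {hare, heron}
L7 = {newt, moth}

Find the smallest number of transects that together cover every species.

3

L1, L2, L5 together cover {hare, newt, moth, deer, heron, otter, bat} — every species.
No 2 of the 7 transects cover everything (all 21 pairs fall short), so 3 is minimum.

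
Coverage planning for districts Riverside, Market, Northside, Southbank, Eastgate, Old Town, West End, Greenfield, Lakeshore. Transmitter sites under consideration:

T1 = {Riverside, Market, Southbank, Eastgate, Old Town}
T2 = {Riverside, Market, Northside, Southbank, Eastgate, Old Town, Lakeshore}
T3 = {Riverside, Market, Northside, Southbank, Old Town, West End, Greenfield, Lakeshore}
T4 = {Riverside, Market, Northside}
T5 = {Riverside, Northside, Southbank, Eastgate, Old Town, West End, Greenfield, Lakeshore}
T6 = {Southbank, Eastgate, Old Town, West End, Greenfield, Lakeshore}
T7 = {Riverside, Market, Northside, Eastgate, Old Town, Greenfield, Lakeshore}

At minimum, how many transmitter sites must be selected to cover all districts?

T1, T3 together cover {Riverside, Market, Northside, Southbank, Eastgate, Old Town, West End, Greenfield, Lakeshore} — every district.
No single transmitter site contains all 9 districts, so 2 is optimal.

2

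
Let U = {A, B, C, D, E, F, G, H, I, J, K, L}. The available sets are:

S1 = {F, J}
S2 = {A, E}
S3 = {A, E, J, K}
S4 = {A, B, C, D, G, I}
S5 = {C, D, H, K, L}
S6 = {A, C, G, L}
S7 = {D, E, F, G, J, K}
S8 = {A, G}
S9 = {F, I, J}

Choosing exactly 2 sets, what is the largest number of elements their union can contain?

10

Choosing S4, S7 covers {A, B, C, D, E, F, G, I, J, K} — 10 elements.
No choice of 2 sets does better; here H, L are left uncovered.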